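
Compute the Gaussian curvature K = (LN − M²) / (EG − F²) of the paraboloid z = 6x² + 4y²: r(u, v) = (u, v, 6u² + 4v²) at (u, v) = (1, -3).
K = 96/519841

Coefficients of the first fundamental form: E = 144*u^2 + 1, F = 96*u*v, G = 64*v^2 + 1.
Coefficients of the second fundamental form: L = 12/sqrt(144*u^2 + 64*v^2 + 1), M = 0, N = 8/sqrt(144*u^2 + 64*v^2 + 1).
Assemble K = (LN − M²)/(EG − F²) = 96/(20736*u^4 + 18432*u^2*v^2 + 288*u^2 + 4096*v^4 + 128*v^2 + 1). At (u, v) = (1, -3): K = 96/519841.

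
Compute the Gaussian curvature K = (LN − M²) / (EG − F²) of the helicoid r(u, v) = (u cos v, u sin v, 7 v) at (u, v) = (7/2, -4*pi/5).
K = -16/1225

Coefficients of the first fundamental form: E = 1, F = 0, G = u^2 + 49.
Coefficients of the second fundamental form: L = 0, M = -7/sqrt(u^2 + 49), N = 0.
Assemble K = (LN − M²)/(EG − F²) = -49/(u^2 + 49)^2. At (u, v) = (7/2, -4*pi/5): K = -16/1225.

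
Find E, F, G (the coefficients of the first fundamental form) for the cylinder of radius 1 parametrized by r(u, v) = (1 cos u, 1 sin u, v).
E = 1;  F = 0;  G = 1

Compute partials: r_u = (-sin(u), cos(u), 0), r_v = (0, 0, 1). Then
  E = r_u · r_u = 1,
  F = r_u · r_v = 0,
  G = r_v · r_v = 1.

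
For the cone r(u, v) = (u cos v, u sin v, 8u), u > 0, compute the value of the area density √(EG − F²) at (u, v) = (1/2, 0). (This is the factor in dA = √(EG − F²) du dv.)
√(EG − F²)|_{(1/2, 0)} = sqrt(65)/2

E = 65, F = 0, G = u^2, so EG − F² = 65*u^2. Taking the positive square root: √(EG − F²) = sqrt(65)*Abs(u). At (u, v) = (1/2, 0): sqrt(65)/2.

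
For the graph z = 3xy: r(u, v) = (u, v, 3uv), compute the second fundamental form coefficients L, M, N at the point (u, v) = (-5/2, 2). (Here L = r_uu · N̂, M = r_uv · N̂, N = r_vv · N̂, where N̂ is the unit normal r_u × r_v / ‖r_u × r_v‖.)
L = 0;  M = 6*sqrt(373)/373;  N = 0

Compute the unit normal N̂(u, v) = (-3*v/sqrt(9*u^2 + 9*v^2 + 1), -3*u/sqrt(9*u^2 + 9*v^2 + 1), 1/sqrt(9*u^2 + 9*v^2 + 1)), and the second partials r_uu, r_uv, r_vv. Take dot products:
  L(u, v) = r_uu · N̂ = 0,
  M(u, v) = r_uv · N̂ = 3/sqrt(9*u^2 + 9*v^2 + 1),
  N(u, v) = r_vv · N̂ = 0.
Evaluating at (u, v) = (-5/2, 2):
  L = 0, M = 6*sqrt(373)/373, N = 0.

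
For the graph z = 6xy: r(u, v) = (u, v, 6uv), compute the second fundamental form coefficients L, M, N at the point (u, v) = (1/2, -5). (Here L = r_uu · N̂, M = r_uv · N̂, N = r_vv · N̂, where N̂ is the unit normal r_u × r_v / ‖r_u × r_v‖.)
L = 0;  M = 3*sqrt(910)/455;  N = 0

Compute the unit normal N̂(u, v) = (-6*v/sqrt(36*u^2 + 36*v^2 + 1), -6*u/sqrt(36*u^2 + 36*v^2 + 1), 1/sqrt(36*u^2 + 36*v^2 + 1)), and the second partials r_uu, r_uv, r_vv. Take dot products:
  L(u, v) = r_uu · N̂ = 0,
  M(u, v) = r_uv · N̂ = 6/sqrt(36*u^2 + 36*v^2 + 1),
  N(u, v) = r_vv · N̂ = 0.
Evaluating at (u, v) = (1/2, -5):
  L = 0, M = 3*sqrt(910)/455, N = 0.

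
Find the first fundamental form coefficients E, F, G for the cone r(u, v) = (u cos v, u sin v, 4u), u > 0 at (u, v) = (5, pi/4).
E = 17;  F = 0;  G = 25

Partials: r_u = (cos(v), sin(v), 4), r_v = (-u*sin(v), u*cos(v), 0). As functions of (u, v):
  E = r_u · r_u = 17,
  F = r_u · r_v = 0,
  G = r_v · r_v = u^2.
Evaluating at (u, v) = (5, pi/4): E = 17, F = 0, G = 25.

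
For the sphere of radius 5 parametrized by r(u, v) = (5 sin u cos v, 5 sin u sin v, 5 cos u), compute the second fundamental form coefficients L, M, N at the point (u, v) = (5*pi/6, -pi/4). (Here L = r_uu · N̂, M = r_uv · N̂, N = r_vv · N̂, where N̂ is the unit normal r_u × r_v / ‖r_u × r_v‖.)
L = -5;  M = 0;  N = -5/4

Compute the unit normal N̂(u, v) = (sin(u)^2*cos(v)/Abs(sin(u)), sin(u)^2*sin(v)/Abs(sin(u)), sin(2*u)/(2*Abs(sin(u)))), and the second partials r_uu, r_uv, r_vv. Take dot products:
  L(u, v) = r_uu · N̂ = -5*sin(u)/Abs(sin(u)),
  M(u, v) = r_uv · N̂ = 0,
  N(u, v) = r_vv · N̂ = -5*sin(u)^3/Abs(sin(u)).
Evaluating at (u, v) = (5*pi/6, -pi/4):
  L = -5, M = 0, N = -5/4.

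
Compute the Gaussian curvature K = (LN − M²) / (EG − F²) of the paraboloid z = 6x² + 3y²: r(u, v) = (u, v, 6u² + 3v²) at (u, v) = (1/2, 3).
K = 72/130321

Coefficients of the first fundamental form: E = 144*u^2 + 1, F = 72*u*v, G = 36*v^2 + 1.
Coefficients of the second fundamental form: L = 12/sqrt(144*u^2 + 36*v^2 + 1), M = 0, N = 6/sqrt(144*u^2 + 36*v^2 + 1).
Assemble K = (LN − M²)/(EG − F²) = 72/(20736*u^4 + 10368*u^2*v^2 + 288*u^2 + 1296*v^4 + 72*v^2 + 1). At (u, v) = (1/2, 3): K = 72/130321.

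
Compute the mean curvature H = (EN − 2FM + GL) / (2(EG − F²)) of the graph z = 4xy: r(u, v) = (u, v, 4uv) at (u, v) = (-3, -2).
H = -384*sqrt(209)/43681

With E = 16*v^2 + 1, F = 16*u*v, G = 16*u^2 + 1, L = 0, M = 4/sqrt(16*u^2 + 16*v^2 + 1), N = 0, assemble
  H = (EN − 2FM + GL) / (2(EG − F²)) = -64*u*v/(16*u^2 + 16*v^2 + 1)^(3/2).
At (u, v) = (-3, -2): H = -384*sqrt(209)/43681.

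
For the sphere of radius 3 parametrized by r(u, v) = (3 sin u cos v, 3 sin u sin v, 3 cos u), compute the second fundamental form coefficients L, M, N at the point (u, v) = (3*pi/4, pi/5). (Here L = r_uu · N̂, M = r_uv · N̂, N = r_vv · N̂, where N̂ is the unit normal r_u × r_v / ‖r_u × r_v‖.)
L = -3;  M = 0;  N = -3/2

Compute the unit normal N̂(u, v) = (sin(u)^2*cos(v)/Abs(sin(u)), sin(u)^2*sin(v)/Abs(sin(u)), sin(2*u)/(2*Abs(sin(u)))), and the second partials r_uu, r_uv, r_vv. Take dot products:
  L(u, v) = r_uu · N̂ = -3*sin(u)/Abs(sin(u)),
  M(u, v) = r_uv · N̂ = 0,
  N(u, v) = r_vv · N̂ = -3*sin(u)^3/Abs(sin(u)).
Evaluating at (u, v) = (3*pi/4, pi/5):
  L = -3, M = 0, N = -3/2.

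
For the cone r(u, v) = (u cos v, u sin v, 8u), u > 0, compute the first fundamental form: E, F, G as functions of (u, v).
E = 65;  F = 0;  G = u^2

Compute partials: r_u = (cos(v), sin(v), 8), r_v = (-u*sin(v), u*cos(v), 0). Then
  E = r_u · r_u = 65,
  F = r_u · r_v = 0,
  G = r_v · r_v = u^2.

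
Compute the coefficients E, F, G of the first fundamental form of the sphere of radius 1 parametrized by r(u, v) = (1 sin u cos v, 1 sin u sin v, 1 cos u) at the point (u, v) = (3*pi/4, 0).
E = 1;  F = 0;  G = 1/2

Partials: r_u = (cos(u)*cos(v), sin(v)*cos(u), -sin(u)), r_v = (-sin(u)*sin(v), sin(u)*cos(v), 0). As functions of (u, v):
  E = r_u · r_u = 1,
  F = r_u · r_v = 0,
  G = r_v · r_v = sin(u)^2.
Evaluating at (u, v) = (3*pi/4, 0): E = 1, F = 0, G = 1/2.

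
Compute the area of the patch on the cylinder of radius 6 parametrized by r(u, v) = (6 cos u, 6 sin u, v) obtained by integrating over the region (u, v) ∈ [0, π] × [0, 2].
Area = 12*pi

Area = ∫∫ √(EG − F²) du dv with √(EG − F²) = 6. Integrating over [0, π] × [0, 2] gives 12*pi.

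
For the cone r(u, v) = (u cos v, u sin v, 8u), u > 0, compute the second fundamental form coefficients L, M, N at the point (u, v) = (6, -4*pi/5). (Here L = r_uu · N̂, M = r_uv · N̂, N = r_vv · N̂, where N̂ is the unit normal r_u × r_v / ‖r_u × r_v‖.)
L = 0;  M = 0;  N = 48*sqrt(65)/65

Compute the unit normal N̂(u, v) = (-8*sqrt(65)*u*cos(v)/(65*Abs(u)), -8*sqrt(65)*u*sin(v)/(65*Abs(u)), sqrt(65)*u/(65*Abs(u))), and the second partials r_uu, r_uv, r_vv. Take dot products:
  L(u, v) = r_uu · N̂ = 0,
  M(u, v) = r_uv · N̂ = 0,
  N(u, v) = r_vv · N̂ = 8*sqrt(65)*u^2/(65*Abs(u)).
Evaluating at (u, v) = (6, -4*pi/5):
  L = 0, M = 0, N = 48*sqrt(65)/65.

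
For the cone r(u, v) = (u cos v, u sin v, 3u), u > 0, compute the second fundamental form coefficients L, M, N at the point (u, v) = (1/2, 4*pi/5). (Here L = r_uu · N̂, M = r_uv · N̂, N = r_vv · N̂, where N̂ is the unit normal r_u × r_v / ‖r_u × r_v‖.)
L = 0;  M = 0;  N = 3*sqrt(10)/20

Compute the unit normal N̂(u, v) = (-3*sqrt(10)*u*cos(v)/(10*Abs(u)), -3*sqrt(10)*u*sin(v)/(10*Abs(u)), sqrt(10)*u/(10*Abs(u))), and the second partials r_uu, r_uv, r_vv. Take dot products:
  L(u, v) = r_uu · N̂ = 0,
  M(u, v) = r_uv · N̂ = 0,
  N(u, v) = r_vv · N̂ = 3*sqrt(10)*u^2/(10*Abs(u)).
Evaluating at (u, v) = (1/2, 4*pi/5):
  L = 0, M = 0, N = 3*sqrt(10)/20.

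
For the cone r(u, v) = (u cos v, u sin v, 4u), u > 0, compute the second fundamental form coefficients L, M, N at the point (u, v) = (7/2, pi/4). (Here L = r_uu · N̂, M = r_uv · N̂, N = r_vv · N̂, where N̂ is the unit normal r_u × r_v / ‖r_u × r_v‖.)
L = 0;  M = 0;  N = 14*sqrt(17)/17

Compute the unit normal N̂(u, v) = (-4*sqrt(17)*u*cos(v)/(17*Abs(u)), -4*sqrt(17)*u*sin(v)/(17*Abs(u)), sqrt(17)*u/(17*Abs(u))), and the second partials r_uu, r_uv, r_vv. Take dot products:
  L(u, v) = r_uu · N̂ = 0,
  M(u, v) = r_uv · N̂ = 0,
  N(u, v) = r_vv · N̂ = 4*sqrt(17)*u^2/(17*Abs(u)).
Evaluating at (u, v) = (7/2, pi/4):
  L = 0, M = 0, N = 14*sqrt(17)/17.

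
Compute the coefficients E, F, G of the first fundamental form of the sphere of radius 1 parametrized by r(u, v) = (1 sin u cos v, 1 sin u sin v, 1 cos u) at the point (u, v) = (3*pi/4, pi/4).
E = 1;  F = 0;  G = 1/2

Partials: r_u = (cos(u)*cos(v), sin(v)*cos(u), -sin(u)), r_v = (-sin(u)*sin(v), sin(u)*cos(v), 0). As functions of (u, v):
  E = r_u · r_u = 1,
  F = r_u · r_v = 0,
  G = r_v · r_v = sin(u)^2.
Evaluating at (u, v) = (3*pi/4, pi/4): E = 1, F = 0, G = 1/2.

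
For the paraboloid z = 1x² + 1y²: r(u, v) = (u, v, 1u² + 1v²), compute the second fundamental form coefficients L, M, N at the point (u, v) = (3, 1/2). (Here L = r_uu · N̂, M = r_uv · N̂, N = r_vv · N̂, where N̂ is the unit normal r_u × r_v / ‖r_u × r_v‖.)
L = sqrt(38)/19;  M = 0;  N = sqrt(38)/19

Compute the unit normal N̂(u, v) = (-2*u/sqrt(4*u^2 + 4*v^2 + 1), -2*v/sqrt(4*u^2 + 4*v^2 + 1), 1/sqrt(4*u^2 + 4*v^2 + 1)), and the second partials r_uu, r_uv, r_vv. Take dot products:
  L(u, v) = r_uu · N̂ = 2/sqrt(4*u^2 + 4*v^2 + 1),
  M(u, v) = r_uv · N̂ = 0,
  N(u, v) = r_vv · N̂ = 2/sqrt(4*u^2 + 4*v^2 + 1).
Evaluating at (u, v) = (3, 1/2):
  L = sqrt(38)/19, M = 0, N = sqrt(38)/19.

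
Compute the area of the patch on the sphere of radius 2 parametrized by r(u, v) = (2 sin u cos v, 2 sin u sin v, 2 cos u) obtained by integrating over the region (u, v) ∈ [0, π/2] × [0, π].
Area = 4*pi

Area = ∫∫ √(EG − F²) du dv with √(EG − F²) = 4*Abs(sin(u)). Integrating over [0, π/2] × [0, π] gives 4*pi.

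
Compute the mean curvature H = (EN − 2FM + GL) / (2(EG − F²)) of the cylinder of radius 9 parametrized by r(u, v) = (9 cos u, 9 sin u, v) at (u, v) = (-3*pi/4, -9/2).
H = -1/18

With E = 81, F = 0, G = 1, L = -9, M = 0, N = 0, assemble
  H = (EN − 2FM + GL) / (2(EG − F²)) = -1/18.
At (u, v) = (-3*pi/4, -9/2): H = -1/18.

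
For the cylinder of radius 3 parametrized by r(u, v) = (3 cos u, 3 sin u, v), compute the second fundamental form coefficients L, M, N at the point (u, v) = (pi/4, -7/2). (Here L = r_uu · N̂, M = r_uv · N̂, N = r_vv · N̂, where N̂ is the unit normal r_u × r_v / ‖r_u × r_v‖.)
L = -3;  M = 0;  N = 0

Compute the unit normal N̂(u, v) = (cos(u), sin(u), 0), and the second partials r_uu, r_uv, r_vv. Take dot products:
  L(u, v) = r_uu · N̂ = -3,
  M(u, v) = r_uv · N̂ = 0,
  N(u, v) = r_vv · N̂ = 0.
Evaluating at (u, v) = (pi/4, -7/2):
  L = -3, M = 0, N = 0.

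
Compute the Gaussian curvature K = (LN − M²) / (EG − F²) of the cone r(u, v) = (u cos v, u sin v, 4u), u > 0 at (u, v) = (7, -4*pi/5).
K = 0

Coefficients of the first fundamental form: E = 17, F = 0, G = u^2.
Coefficients of the second fundamental form: L = 0, M = 0, N = 4*sqrt(17)*u^2/(17*Abs(u)).
Assemble K = (LN − M²)/(EG − F²) = 0. At (u, v) = (7, -4*pi/5): K = 0.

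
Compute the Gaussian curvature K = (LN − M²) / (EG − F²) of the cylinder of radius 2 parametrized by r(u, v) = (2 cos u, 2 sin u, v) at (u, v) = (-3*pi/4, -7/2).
K = 0

Coefficients of the first fundamental form: E = 4, F = 0, G = 1.
Coefficients of the second fundamental form: L = -2, M = 0, N = 0.
Assemble K = (LN − M²)/(EG − F²) = 0. At (u, v) = (-3*pi/4, -7/2): K = 0.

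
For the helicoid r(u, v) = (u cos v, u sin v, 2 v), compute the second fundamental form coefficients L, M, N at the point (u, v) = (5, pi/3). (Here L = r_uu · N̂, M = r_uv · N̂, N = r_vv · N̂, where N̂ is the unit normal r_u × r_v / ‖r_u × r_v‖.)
L = 0;  M = -2*sqrt(29)/29;  N = 0

Compute the unit normal N̂(u, v) = (2*sin(v)/sqrt(u^2 + 4), -2*cos(v)/sqrt(u^2 + 4), u/sqrt(u^2 + 4)), and the second partials r_uu, r_uv, r_vv. Take dot products:
  L(u, v) = r_uu · N̂ = 0,
  M(u, v) = r_uv · N̂ = -2/sqrt(u^2 + 4),
  N(u, v) = r_vv · N̂ = 0.
Evaluating at (u, v) = (5, pi/3):
  L = 0, M = -2*sqrt(29)/29, N = 0.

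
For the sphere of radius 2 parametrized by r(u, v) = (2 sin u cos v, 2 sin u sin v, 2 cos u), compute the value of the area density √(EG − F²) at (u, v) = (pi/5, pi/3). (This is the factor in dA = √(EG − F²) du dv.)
√(EG − F²)|_{(pi/5, pi/3)} = sqrt(10 - 2*sqrt(5))

E = 4, F = 0, G = 4*sin(u)^2, so EG − F² = 16*sin(u)^2. Taking the positive square root: √(EG − F²) = 4*Abs(sin(u)). At (u, v) = (pi/5, pi/3): sqrt(10 - 2*sqrt(5)).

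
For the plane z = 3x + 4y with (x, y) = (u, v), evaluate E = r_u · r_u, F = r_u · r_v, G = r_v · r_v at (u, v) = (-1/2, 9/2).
E = 10;  F = 12;  G = 17

Partials: r_u = (1, 0, 3), r_v = (0, 1, 4). As functions of (u, v):
  E = r_u · r_u = 10,
  F = r_u · r_v = 12,
  G = r_v · r_v = 17.
Evaluating at (u, v) = (-1/2, 9/2): E = 10, F = 12, G = 17.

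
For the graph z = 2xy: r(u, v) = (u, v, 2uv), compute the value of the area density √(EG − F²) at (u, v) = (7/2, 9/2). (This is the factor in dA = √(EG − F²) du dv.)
√(EG − F²)|_{(7/2, 9/2)} = sqrt(131)

E = 4*v^2 + 1, F = 4*u*v, G = 4*u^2 + 1, so EG − F² = 4*u^2 + 4*v^2 + 1. Taking the positive square root: √(EG − F²) = sqrt(4*u^2 + 4*v^2 + 1). At (u, v) = (7/2, 9/2): sqrt(131).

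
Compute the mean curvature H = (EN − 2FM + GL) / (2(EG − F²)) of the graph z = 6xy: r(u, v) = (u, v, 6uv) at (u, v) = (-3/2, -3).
H = -243*sqrt(406)/41209

With E = 36*v^2 + 1, F = 36*u*v, G = 36*u^2 + 1, L = 0, M = 6/sqrt(36*u^2 + 36*v^2 + 1), N = 0, assemble
  H = (EN − 2FM + GL) / (2(EG − F²)) = -216*u*v/(36*u^2 + 36*v^2 + 1)^(3/2).
At (u, v) = (-3/2, -3): H = -243*sqrt(406)/41209.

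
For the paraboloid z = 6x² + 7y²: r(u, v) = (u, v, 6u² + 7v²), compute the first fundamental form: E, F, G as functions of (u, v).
E = 144*u^2 + 1;  F = 168*u*v;  G = 196*v^2 + 1

Compute partials: r_u = (1, 0, 12*u), r_v = (0, 1, 14*v). Then
  E = r_u · r_u = 144*u^2 + 1,
  F = r_u · r_v = 168*u*v,
  G = r_v · r_v = 196*v^2 + 1.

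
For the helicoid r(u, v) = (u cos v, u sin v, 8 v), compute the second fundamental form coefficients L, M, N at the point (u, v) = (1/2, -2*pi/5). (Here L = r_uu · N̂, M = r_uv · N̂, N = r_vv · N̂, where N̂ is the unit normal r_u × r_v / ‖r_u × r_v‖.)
L = 0;  M = -16*sqrt(257)/257;  N = 0

Compute the unit normal N̂(u, v) = (8*sin(v)/sqrt(u^2 + 64), -8*cos(v)/sqrt(u^2 + 64), u/sqrt(u^2 + 64)), and the second partials r_uu, r_uv, r_vv. Take dot products:
  L(u, v) = r_uu · N̂ = 0,
  M(u, v) = r_uv · N̂ = -8/sqrt(u^2 + 64),
  N(u, v) = r_vv · N̂ = 0.
Evaluating at (u, v) = (1/2, -2*pi/5):
  L = 0, M = -16*sqrt(257)/257, N = 0.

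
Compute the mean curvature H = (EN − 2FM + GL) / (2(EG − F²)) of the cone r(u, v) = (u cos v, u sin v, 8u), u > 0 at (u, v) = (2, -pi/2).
H = 2*sqrt(65)/65

With E = 65, F = 0, G = u^2, L = 0, M = 0, N = 8*sqrt(65)*u^2/(65*Abs(u)), assemble
  H = (EN − 2FM + GL) / (2(EG − F²)) = 4*sqrt(65)/(65*Abs(u)).
At (u, v) = (2, -pi/2): H = 2*sqrt(65)/65.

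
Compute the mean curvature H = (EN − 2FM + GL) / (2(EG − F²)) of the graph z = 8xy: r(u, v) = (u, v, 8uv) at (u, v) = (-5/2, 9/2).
H = 5760*sqrt(1697)/2879809

With E = 64*v^2 + 1, F = 64*u*v, G = 64*u^2 + 1, L = 0, M = 8/sqrt(64*u^2 + 64*v^2 + 1), N = 0, assemble
  H = (EN − 2FM + GL) / (2(EG − F²)) = -512*u*v/(64*u^2 + 64*v^2 + 1)^(3/2).
At (u, v) = (-5/2, 9/2): H = 5760*sqrt(1697)/2879809.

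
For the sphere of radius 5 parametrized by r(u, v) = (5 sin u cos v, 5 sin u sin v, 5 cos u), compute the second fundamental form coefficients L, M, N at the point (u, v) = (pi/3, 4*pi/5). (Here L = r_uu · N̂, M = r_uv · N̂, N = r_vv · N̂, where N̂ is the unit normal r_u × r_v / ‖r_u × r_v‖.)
L = -5;  M = 0;  N = -15/4

Compute the unit normal N̂(u, v) = (sin(u)^2*cos(v)/Abs(sin(u)), sin(u)^2*sin(v)/Abs(sin(u)), sin(2*u)/(2*Abs(sin(u)))), and the second partials r_uu, r_uv, r_vv. Take dot products:
  L(u, v) = r_uu · N̂ = -5*sin(u)/Abs(sin(u)),
  M(u, v) = r_uv · N̂ = 0,
  N(u, v) = r_vv · N̂ = -5*sin(u)^3/Abs(sin(u)).
Evaluating at (u, v) = (pi/3, 4*pi/5):
  L = -5, M = 0, N = -15/4.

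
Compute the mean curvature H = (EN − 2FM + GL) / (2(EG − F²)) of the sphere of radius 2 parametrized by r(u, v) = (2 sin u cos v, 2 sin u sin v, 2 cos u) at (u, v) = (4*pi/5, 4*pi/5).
H = -1/2

With E = 4, F = 0, G = 4*sin(u)^2, L = -2*sin(u)/Abs(sin(u)), M = 0, N = -2*sin(u)^3/Abs(sin(u)), assemble
  H = (EN − 2FM + GL) / (2(EG − F²)) = -sin(u)/(2*Abs(sin(u))).
At (u, v) = (4*pi/5, 4*pi/5): H = -1/2.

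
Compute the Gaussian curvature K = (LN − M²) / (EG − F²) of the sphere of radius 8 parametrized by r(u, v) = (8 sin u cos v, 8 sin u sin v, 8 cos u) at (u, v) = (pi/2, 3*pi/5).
K = 1/64

Coefficients of the first fundamental form: E = 64, F = 0, G = 64*sin(u)^2.
Coefficients of the second fundamental form: L = -8*sin(u)/Abs(sin(u)), M = 0, N = -8*sin(u)^3/Abs(sin(u)).
Assemble K = (LN − M²)/(EG − F²) = 1/64. At (u, v) = (pi/2, 3*pi/5): K = 1/64.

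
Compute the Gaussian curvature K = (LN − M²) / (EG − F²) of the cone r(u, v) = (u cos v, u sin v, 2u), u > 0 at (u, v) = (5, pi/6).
K = 0

Coefficients of the first fundamental form: E = 5, F = 0, G = u^2.
Coefficients of the second fundamental form: L = 0, M = 0, N = 2*sqrt(5)*u^2/(5*Abs(u)).
Assemble K = (LN − M²)/(EG − F²) = 0. At (u, v) = (5, pi/6): K = 0.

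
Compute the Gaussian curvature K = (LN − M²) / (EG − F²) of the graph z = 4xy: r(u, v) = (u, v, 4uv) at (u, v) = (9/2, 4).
K = -16/337561

Coefficients of the first fundamental form: E = 16*v^2 + 1, F = 16*u*v, G = 16*u^2 + 1.
Coefficients of the second fundamental form: L = 0, M = 4/sqrt(16*u^2 + 16*v^2 + 1), N = 0.
Assemble K = (LN − M²)/(EG − F²) = -16/(256*u^4 + 512*u^2*v^2 + 32*u^2 + 256*v^4 + 32*v^2 + 1). At (u, v) = (9/2, 4): K = -16/337561.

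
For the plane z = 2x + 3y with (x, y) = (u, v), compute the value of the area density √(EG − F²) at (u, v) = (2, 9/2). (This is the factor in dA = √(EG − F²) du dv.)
√(EG − F²)|_{(2, 9/2)} = sqrt(14)

E = 5, F = 6, G = 10, so EG − F² = 14. Taking the positive square root: √(EG − F²) = sqrt(14). At (u, v) = (2, 9/2): sqrt(14).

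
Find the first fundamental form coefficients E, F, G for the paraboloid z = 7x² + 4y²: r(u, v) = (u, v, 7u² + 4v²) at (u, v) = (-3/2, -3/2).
E = 442;  F = 252;  G = 145

Partials: r_u = (1, 0, 14*u), r_v = (0, 1, 8*v). As functions of (u, v):
  E = r_u · r_u = 196*u^2 + 1,
  F = r_u · r_v = 112*u*v,
  G = r_v · r_v = 64*v^2 + 1.
Evaluating at (u, v) = (-3/2, -3/2): E = 442, F = 252, G = 145.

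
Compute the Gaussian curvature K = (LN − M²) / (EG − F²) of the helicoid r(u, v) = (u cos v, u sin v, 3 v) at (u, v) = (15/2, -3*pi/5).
K = -16/7569

Coefficients of the first fundamental form: E = 1, F = 0, G = u^2 + 9.
Coefficients of the second fundamental form: L = 0, M = -3/sqrt(u^2 + 9), N = 0.
Assemble K = (LN − M²)/(EG − F²) = -9/(u^2 + 9)^2. At (u, v) = (15/2, -3*pi/5): K = -16/7569.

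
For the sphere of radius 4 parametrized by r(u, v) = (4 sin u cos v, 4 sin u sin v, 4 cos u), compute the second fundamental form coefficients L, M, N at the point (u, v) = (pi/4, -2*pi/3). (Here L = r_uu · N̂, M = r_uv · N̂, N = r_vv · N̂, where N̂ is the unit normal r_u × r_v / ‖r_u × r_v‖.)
L = -4;  M = 0;  N = -2

Compute the unit normal N̂(u, v) = (sin(u)^2*cos(v)/Abs(sin(u)), sin(u)^2*sin(v)/Abs(sin(u)), sin(2*u)/(2*Abs(sin(u)))), and the second partials r_uu, r_uv, r_vv. Take dot products:
  L(u, v) = r_uu · N̂ = -4*sin(u)/Abs(sin(u)),
  M(u, v) = r_uv · N̂ = 0,
  N(u, v) = r_vv · N̂ = -4*sin(u)^3/Abs(sin(u)).
Evaluating at (u, v) = (pi/4, -2*pi/3):
  L = -4, M = 0, N = -2.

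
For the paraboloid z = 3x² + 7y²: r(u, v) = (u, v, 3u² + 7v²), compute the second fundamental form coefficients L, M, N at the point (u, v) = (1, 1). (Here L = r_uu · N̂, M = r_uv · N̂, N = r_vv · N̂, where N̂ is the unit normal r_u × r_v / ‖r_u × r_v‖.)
L = 6*sqrt(233)/233;  M = 0;  N = 14*sqrt(233)/233

Compute the unit normal N̂(u, v) = (-6*u/sqrt(36*u^2 + 196*v^2 + 1), -14*v/sqrt(36*u^2 + 196*v^2 + 1), 1/sqrt(36*u^2 + 196*v^2 + 1)), and the second partials r_uu, r_uv, r_vv. Take dot products:
  L(u, v) = r_uu · N̂ = 6/sqrt(36*u^2 + 196*v^2 + 1),
  M(u, v) = r_uv · N̂ = 0,
  N(u, v) = r_vv · N̂ = 14/sqrt(36*u^2 + 196*v^2 + 1).
Evaluating at (u, v) = (1, 1):
  L = 6*sqrt(233)/233, M = 0, N = 14*sqrt(233)/233.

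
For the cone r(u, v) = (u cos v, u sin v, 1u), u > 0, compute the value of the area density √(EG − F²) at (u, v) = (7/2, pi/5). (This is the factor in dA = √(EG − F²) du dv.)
√(EG − F²)|_{(7/2, pi/5)} = 7*sqrt(2)/2

E = 2, F = 0, G = u^2, so EG − F² = 2*u^2. Taking the positive square root: √(EG − F²) = sqrt(2)*Abs(u). At (u, v) = (7/2, pi/5): 7*sqrt(2)/2.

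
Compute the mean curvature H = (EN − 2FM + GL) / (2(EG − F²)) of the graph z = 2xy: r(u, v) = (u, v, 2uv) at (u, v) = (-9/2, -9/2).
H = -162*sqrt(163)/26569

With E = 4*v^2 + 1, F = 4*u*v, G = 4*u^2 + 1, L = 0, M = 2/sqrt(4*u^2 + 4*v^2 + 1), N = 0, assemble
  H = (EN − 2FM + GL) / (2(EG − F²)) = -8*u*v/(4*u^2 + 4*v^2 + 1)^(3/2).
At (u, v) = (-9/2, -9/2): H = -162*sqrt(163)/26569.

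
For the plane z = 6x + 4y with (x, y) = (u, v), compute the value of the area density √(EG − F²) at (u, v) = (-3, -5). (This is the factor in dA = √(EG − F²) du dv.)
√(EG − F²)|_{(-3, -5)} = sqrt(53)

E = 37, F = 24, G = 17, so EG − F² = 53. Taking the positive square root: √(EG − F²) = sqrt(53). At (u, v) = (-3, -5): sqrt(53).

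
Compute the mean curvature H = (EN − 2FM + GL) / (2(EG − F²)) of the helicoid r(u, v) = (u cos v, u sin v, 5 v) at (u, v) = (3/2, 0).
H = 0

With E = 1, F = 0, G = u^2 + 25, L = 0, M = -5/sqrt(u^2 + 25), N = 0, assemble
  H = (EN − 2FM + GL) / (2(EG − F²)) = 0.
At (u, v) = (3/2, 0): H = 0.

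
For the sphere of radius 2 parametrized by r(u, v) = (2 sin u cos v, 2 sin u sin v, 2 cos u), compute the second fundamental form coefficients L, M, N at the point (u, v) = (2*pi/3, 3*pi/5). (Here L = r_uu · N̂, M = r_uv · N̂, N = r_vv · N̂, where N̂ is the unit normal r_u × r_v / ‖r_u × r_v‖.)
L = -2;  M = 0;  N = -3/2

Compute the unit normal N̂(u, v) = (sin(u)^2*cos(v)/Abs(sin(u)), sin(u)^2*sin(v)/Abs(sin(u)), sin(2*u)/(2*Abs(sin(u)))), and the second partials r_uu, r_uv, r_vv. Take dot products:
  L(u, v) = r_uu · N̂ = -2*sin(u)/Abs(sin(u)),
  M(u, v) = r_uv · N̂ = 0,
  N(u, v) = r_vv · N̂ = -2*sin(u)^3/Abs(sin(u)).
Evaluating at (u, v) = (2*pi/3, 3*pi/5):
  L = -2, M = 0, N = -3/2.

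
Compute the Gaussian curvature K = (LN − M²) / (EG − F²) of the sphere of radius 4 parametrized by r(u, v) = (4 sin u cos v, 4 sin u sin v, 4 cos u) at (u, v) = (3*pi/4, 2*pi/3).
K = 1/16

Coefficients of the first fundamental form: E = 16, F = 0, G = 16*sin(u)^2.
Coefficients of the second fundamental form: L = -4*sin(u)/Abs(sin(u)), M = 0, N = -4*sin(u)^3/Abs(sin(u)).
Assemble K = (LN − M²)/(EG − F²) = 1/16. At (u, v) = (3*pi/4, 2*pi/3): K = 1/16.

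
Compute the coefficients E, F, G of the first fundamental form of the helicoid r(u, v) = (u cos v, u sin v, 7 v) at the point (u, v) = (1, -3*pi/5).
E = 1;  F = 0;  G = 50

Partials: r_u = (cos(v), sin(v), 0), r_v = (-u*sin(v), u*cos(v), 7). As functions of (u, v):
  E = r_u · r_u = 1,
  F = r_u · r_v = 0,
  G = r_v · r_v = u^2 + 49.
Evaluating at (u, v) = (1, -3*pi/5): E = 1, F = 0, G = 50.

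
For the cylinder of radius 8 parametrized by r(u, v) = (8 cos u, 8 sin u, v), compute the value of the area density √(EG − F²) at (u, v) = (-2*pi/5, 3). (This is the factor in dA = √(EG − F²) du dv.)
√(EG − F²)|_{(-2*pi/5, 3)} = 8

E = 64, F = 0, G = 1, so EG − F² = 64. Taking the positive square root: √(EG − F²) = 8. At (u, v) = (-2*pi/5, 3): 8.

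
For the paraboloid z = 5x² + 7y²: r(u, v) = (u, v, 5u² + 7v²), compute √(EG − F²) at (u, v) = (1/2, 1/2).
√(EG − F²)|_{(1/2, 1/2)} = 5*sqrt(3)

E = 100*u^2 + 1, F = 140*u*v, G = 196*v^2 + 1; EG − F² = 100*u^2 + 196*v^2 + 1; √(EG − F²) = sqrt(100*u^2 + 196*v^2 + 1). At the given point: 5*sqrt(3).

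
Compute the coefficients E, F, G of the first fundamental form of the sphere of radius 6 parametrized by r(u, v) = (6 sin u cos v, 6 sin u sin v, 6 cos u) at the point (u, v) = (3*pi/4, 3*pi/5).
E = 36;  F = 0;  G = 18

Partials: r_u = (6*cos(u)*cos(v), 6*sin(v)*cos(u), -6*sin(u)), r_v = (-6*sin(u)*sin(v), 6*sin(u)*cos(v), 0). As functions of (u, v):
  E = r_u · r_u = 36,
  F = r_u · r_v = 0,
  G = r_v · r_v = 36*sin(u)^2.
Evaluating at (u, v) = (3*pi/4, 3*pi/5): E = 36, F = 0, G = 18.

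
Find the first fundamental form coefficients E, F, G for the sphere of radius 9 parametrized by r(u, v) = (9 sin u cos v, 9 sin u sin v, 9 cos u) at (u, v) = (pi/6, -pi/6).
E = 81;  F = 0;  G = 81/4

Partials: r_u = (9*cos(u)*cos(v), 9*sin(v)*cos(u), -9*sin(u)), r_v = (-9*sin(u)*sin(v), 9*sin(u)*cos(v), 0). As functions of (u, v):
  E = r_u · r_u = 81,
  F = r_u · r_v = 0,
  G = r_v · r_v = 81*sin(u)^2.
Evaluating at (u, v) = (pi/6, -pi/6): E = 81, F = 0, G = 81/4.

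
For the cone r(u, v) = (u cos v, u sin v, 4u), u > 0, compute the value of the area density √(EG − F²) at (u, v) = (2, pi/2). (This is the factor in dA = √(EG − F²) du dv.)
√(EG − F²)|_{(2, pi/2)} = 2*sqrt(17)

E = 17, F = 0, G = u^2, so EG − F² = 17*u^2. Taking the positive square root: √(EG − F²) = sqrt(17)*Abs(u). At (u, v) = (2, pi/2): 2*sqrt(17).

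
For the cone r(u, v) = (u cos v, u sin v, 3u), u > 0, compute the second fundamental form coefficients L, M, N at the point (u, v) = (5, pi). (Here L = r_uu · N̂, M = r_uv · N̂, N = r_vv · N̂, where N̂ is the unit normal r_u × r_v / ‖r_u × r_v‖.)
L = 0;  M = 0;  N = 3*sqrt(10)/2

Compute the unit normal N̂(u, v) = (-3*sqrt(10)*u*cos(v)/(10*Abs(u)), -3*sqrt(10)*u*sin(v)/(10*Abs(u)), sqrt(10)*u/(10*Abs(u))), and the second partials r_uu, r_uv, r_vv. Take dot products:
  L(u, v) = r_uu · N̂ = 0,
  M(u, v) = r_uv · N̂ = 0,
  N(u, v) = r_vv · N̂ = 3*sqrt(10)*u^2/(10*Abs(u)).
Evaluating at (u, v) = (5, pi):
  L = 0, M = 0, N = 3*sqrt(10)/2.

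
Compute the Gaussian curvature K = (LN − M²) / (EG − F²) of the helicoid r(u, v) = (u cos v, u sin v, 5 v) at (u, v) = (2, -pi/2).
K = -25/841

Coefficients of the first fundamental form: E = 1, F = 0, G = u^2 + 25.
Coefficients of the second fundamental form: L = 0, M = -5/sqrt(u^2 + 25), N = 0.
Assemble K = (LN − M²)/(EG − F²) = -25/(u^2 + 25)^2. At (u, v) = (2, -pi/2): K = -25/841.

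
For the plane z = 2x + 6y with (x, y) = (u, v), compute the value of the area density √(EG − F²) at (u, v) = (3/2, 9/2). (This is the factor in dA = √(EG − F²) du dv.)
√(EG − F²)|_{(3/2, 9/2)} = sqrt(41)

E = 5, F = 12, G = 37, so EG − F² = 41. Taking the positive square root: √(EG − F²) = sqrt(41). At (u, v) = (3/2, 9/2): sqrt(41).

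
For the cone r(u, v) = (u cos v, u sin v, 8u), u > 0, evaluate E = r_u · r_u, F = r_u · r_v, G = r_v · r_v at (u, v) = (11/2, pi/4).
E = 65;  F = 0;  G = 121/4

Partials: r_u = (cos(v), sin(v), 8), r_v = (-u*sin(v), u*cos(v), 0). As functions of (u, v):
  E = r_u · r_u = 65,
  F = r_u · r_v = 0,
  G = r_v · r_v = u^2.
Evaluating at (u, v) = (11/2, pi/4): E = 65, F = 0, G = 121/4.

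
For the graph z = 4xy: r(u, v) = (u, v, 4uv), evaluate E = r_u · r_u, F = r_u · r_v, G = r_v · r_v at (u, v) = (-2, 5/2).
E = 101;  F = -80;  G = 65

Partials: r_u = (1, 0, 4*v), r_v = (0, 1, 4*u). As functions of (u, v):
  E = r_u · r_u = 16*v^2 + 1,
  F = r_u · r_v = 16*u*v,
  G = r_v · r_v = 16*u^2 + 1.
Evaluating at (u, v) = (-2, 5/2): E = 101, F = -80, G = 65.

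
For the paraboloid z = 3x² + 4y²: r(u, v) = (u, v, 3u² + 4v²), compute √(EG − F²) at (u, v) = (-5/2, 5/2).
√(EG − F²)|_{(-5/2, 5/2)} = sqrt(626)

E = 36*u^2 + 1, F = 48*u*v, G = 64*v^2 + 1; EG − F² = 36*u^2 + 64*v^2 + 1; √(EG − F²) = sqrt(36*u^2 + 64*v^2 + 1). At the given point: sqrt(626).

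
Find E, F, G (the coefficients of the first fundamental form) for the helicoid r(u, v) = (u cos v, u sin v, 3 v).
E = 1;  F = 0;  G = u^2 + 9

Compute partials: r_u = (cos(v), sin(v), 0), r_v = (-u*sin(v), u*cos(v), 3). Then
  E = r_u · r_u = 1,
  F = r_u · r_v = 0,
  G = r_v · r_v = u^2 + 9.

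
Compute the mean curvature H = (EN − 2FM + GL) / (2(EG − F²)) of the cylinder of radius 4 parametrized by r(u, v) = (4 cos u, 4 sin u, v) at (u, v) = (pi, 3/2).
H = -1/8

With E = 16, F = 0, G = 1, L = -4, M = 0, N = 0, assemble
  H = (EN − 2FM + GL) / (2(EG − F²)) = -1/8.
At (u, v) = (pi, 3/2): H = -1/8.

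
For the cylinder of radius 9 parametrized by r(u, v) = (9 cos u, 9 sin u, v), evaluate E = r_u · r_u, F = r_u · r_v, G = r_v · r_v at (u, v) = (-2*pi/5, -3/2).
E = 81;  F = 0;  G = 1

Partials: r_u = (-9*sin(u), 9*cos(u), 0), r_v = (0, 0, 1). As functions of (u, v):
  E = r_u · r_u = 81,
  F = r_u · r_v = 0,
  G = r_v · r_v = 1.
Evaluating at (u, v) = (-2*pi/5, -3/2): E = 81, F = 0, G = 1.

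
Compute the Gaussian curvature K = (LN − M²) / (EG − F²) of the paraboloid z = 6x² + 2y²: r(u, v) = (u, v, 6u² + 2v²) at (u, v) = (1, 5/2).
K = 48/60025

Coefficients of the first fundamental form: E = 144*u^2 + 1, F = 48*u*v, G = 16*v^2 + 1.
Coefficients of the second fundamental form: L = 12/sqrt(144*u^2 + 16*v^2 + 1), M = 0, N = 4/sqrt(144*u^2 + 16*v^2 + 1).
Assemble K = (LN − M²)/(EG − F²) = 48/(20736*u^4 + 4608*u^2*v^2 + 288*u^2 + 256*v^4 + 32*v^2 + 1). At (u, v) = (1, 5/2): K = 48/60025.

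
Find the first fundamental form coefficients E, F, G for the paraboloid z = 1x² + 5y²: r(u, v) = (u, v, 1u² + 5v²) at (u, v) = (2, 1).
E = 17;  F = 40;  G = 101

Partials: r_u = (1, 0, 2*u), r_v = (0, 1, 10*v). As functions of (u, v):
  E = r_u · r_u = 4*u^2 + 1,
  F = r_u · r_v = 20*u*v,
  G = r_v · r_v = 100*v^2 + 1.
Evaluating at (u, v) = (2, 1): E = 17, F = 40, G = 101.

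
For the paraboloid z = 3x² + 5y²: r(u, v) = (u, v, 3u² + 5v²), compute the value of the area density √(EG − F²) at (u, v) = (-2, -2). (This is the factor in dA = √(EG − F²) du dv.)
√(EG − F²)|_{(-2, -2)} = sqrt(545)

E = 36*u^2 + 1, F = 60*u*v, G = 100*v^2 + 1, so EG − F² = 36*u^2 + 100*v^2 + 1. Taking the positive square root: √(EG − F²) = sqrt(36*u^2 + 100*v^2 + 1). At (u, v) = (-2, -2): sqrt(545).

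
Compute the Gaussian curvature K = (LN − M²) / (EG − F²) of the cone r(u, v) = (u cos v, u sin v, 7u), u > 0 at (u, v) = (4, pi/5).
K = 0

Coefficients of the first fundamental form: E = 50, F = 0, G = u^2.
Coefficients of the second fundamental form: L = 0, M = 0, N = 7*sqrt(2)*u^2/(10*Abs(u)).
Assemble K = (LN − M²)/(EG − F²) = 0. At (u, v) = (4, pi/5): K = 0.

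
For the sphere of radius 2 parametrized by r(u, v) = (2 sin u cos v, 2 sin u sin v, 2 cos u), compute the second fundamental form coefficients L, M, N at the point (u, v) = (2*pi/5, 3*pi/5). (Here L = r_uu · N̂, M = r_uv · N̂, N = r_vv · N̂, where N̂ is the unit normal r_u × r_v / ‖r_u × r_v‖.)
L = -2;  M = 0;  N = -5/4 - sqrt(5)/4

Compute the unit normal N̂(u, v) = (sin(u)^2*cos(v)/Abs(sin(u)), sin(u)^2*sin(v)/Abs(sin(u)), sin(2*u)/(2*Abs(sin(u)))), and the second partials r_uu, r_uv, r_vv. Take dot products:
  L(u, v) = r_uu · N̂ = -2*sin(u)/Abs(sin(u)),
  M(u, v) = r_uv · N̂ = 0,
  N(u, v) = r_vv · N̂ = -2*sin(u)^3/Abs(sin(u)).
Evaluating at (u, v) = (2*pi/5, 3*pi/5):
  L = -2, M = 0, N = -5/4 - sqrt(5)/4.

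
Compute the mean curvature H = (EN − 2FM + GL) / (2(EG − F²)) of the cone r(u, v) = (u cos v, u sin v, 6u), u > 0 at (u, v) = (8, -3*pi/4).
H = 3*sqrt(37)/296

With E = 37, F = 0, G = u^2, L = 0, M = 0, N = 6*sqrt(37)*u^2/(37*Abs(u)), assemble
  H = (EN − 2FM + GL) / (2(EG − F²)) = 3*sqrt(37)/(37*Abs(u)).
At (u, v) = (8, -3*pi/4): H = 3*sqrt(37)/296.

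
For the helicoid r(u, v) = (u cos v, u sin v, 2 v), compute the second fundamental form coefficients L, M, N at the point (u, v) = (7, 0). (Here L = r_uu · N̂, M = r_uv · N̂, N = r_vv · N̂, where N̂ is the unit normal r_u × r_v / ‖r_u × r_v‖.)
L = 0;  M = -2*sqrt(53)/53;  N = 0

Compute the unit normal N̂(u, v) = (2*sin(v)/sqrt(u^2 + 4), -2*cos(v)/sqrt(u^2 + 4), u/sqrt(u^2 + 4)), and the second partials r_uu, r_uv, r_vv. Take dot products:
  L(u, v) = r_uu · N̂ = 0,
  M(u, v) = r_uv · N̂ = -2/sqrt(u^2 + 4),
  N(u, v) = r_vv · N̂ = 0.
Evaluating at (u, v) = (7, 0):
  L = 0, M = -2*sqrt(53)/53, N = 0.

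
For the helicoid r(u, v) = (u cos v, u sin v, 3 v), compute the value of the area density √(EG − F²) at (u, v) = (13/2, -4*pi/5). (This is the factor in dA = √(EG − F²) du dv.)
√(EG − F²)|_{(13/2, -4*pi/5)} = sqrt(205)/2

E = 1, F = 0, G = u^2 + 9, so EG − F² = u^2 + 9. Taking the positive square root: √(EG − F²) = sqrt(u^2 + 9). At (u, v) = (13/2, -4*pi/5): sqrt(205)/2.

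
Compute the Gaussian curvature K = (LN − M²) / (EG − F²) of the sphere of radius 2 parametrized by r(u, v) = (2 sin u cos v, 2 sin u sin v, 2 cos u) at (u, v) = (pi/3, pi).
K = 1/4

Coefficients of the first fundamental form: E = 4, F = 0, G = 4*sin(u)^2.
Coefficients of the second fundamental form: L = -2*sin(u)/Abs(sin(u)), M = 0, N = -2*sin(u)^3/Abs(sin(u)).
Assemble K = (LN − M²)/(EG − F²) = 1/4. At (u, v) = (pi/3, pi): K = 1/4.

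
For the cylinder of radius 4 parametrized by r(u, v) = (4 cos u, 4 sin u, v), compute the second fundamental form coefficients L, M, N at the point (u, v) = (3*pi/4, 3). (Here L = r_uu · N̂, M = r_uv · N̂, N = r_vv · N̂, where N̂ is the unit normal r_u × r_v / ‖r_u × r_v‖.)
L = -4;  M = 0;  N = 0

Compute the unit normal N̂(u, v) = (cos(u), sin(u), 0), and the second partials r_uu, r_uv, r_vv. Take dot products:
  L(u, v) = r_uu · N̂ = -4,
  M(u, v) = r_uv · N̂ = 0,
  N(u, v) = r_vv · N̂ = 0.
Evaluating at (u, v) = (3*pi/4, 3):
  L = -4, M = 0, N = 0.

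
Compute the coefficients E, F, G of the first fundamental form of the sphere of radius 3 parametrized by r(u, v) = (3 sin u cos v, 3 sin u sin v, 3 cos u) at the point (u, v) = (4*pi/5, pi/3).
E = 9;  F = 0;  G = 45/8 - 9*sqrt(5)/8

Partials: r_u = (3*cos(u)*cos(v), 3*sin(v)*cos(u), -3*sin(u)), r_v = (-3*sin(u)*sin(v), 3*sin(u)*cos(v), 0). As functions of (u, v):
  E = r_u · r_u = 9,
  F = r_u · r_v = 0,
  G = r_v · r_v = 9*sin(u)^2.
Evaluating at (u, v) = (4*pi/5, pi/3): E = 9, F = 0, G = 45/8 - 9*sqrt(5)/8.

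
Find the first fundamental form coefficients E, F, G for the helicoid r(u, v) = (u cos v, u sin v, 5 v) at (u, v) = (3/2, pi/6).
E = 1;  F = 0;  G = 109/4

Partials: r_u = (cos(v), sin(v), 0), r_v = (-u*sin(v), u*cos(v), 5). As functions of (u, v):
  E = r_u · r_u = 1,
  F = r_u · r_v = 0,
  G = r_v · r_v = u^2 + 25.
Evaluating at (u, v) = (3/2, pi/6): E = 1, F = 0, G = 109/4.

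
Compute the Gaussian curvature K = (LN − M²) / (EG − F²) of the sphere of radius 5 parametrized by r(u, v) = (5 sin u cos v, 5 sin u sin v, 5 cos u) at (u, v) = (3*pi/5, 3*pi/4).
K = 1/25

Coefficients of the first fundamental form: E = 25, F = 0, G = 25*sin(u)^2.
Coefficients of the second fundamental form: L = -5*sin(u)/Abs(sin(u)), M = 0, N = -5*sin(u)^3/Abs(sin(u)).
Assemble K = (LN − M²)/(EG − F²) = 1/25. At (u, v) = (3*pi/5, 3*pi/4): K = 1/25.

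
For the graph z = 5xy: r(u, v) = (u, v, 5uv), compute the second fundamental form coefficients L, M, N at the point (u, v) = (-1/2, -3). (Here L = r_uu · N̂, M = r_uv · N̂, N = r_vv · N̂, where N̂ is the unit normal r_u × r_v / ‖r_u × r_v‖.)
L = 0;  M = 10*sqrt(929)/929;  N = 0

Compute the unit normal N̂(u, v) = (-5*v/sqrt(25*u^2 + 25*v^2 + 1), -5*u/sqrt(25*u^2 + 25*v^2 + 1), 1/sqrt(25*u^2 + 25*v^2 + 1)), and the second partials r_uu, r_uv, r_vv. Take dot products:
  L(u, v) = r_uu · N̂ = 0,
  M(u, v) = r_uv · N̂ = 5/sqrt(25*u^2 + 25*v^2 + 1),
  N(u, v) = r_vv · N̂ = 0.
Evaluating at (u, v) = (-1/2, -3):
  L = 0, M = 10*sqrt(929)/929, N = 0.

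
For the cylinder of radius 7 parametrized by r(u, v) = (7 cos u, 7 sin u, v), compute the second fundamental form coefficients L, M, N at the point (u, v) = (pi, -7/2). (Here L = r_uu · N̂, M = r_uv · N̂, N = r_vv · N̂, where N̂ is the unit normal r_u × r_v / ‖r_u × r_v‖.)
L = -7;  M = 0;  N = 0

Compute the unit normal N̂(u, v) = (cos(u), sin(u), 0), and the second partials r_uu, r_uv, r_vv. Take dot products:
  L(u, v) = r_uu · N̂ = -7,
  M(u, v) = r_uv · N̂ = 0,
  N(u, v) = r_vv · N̂ = 0.
Evaluating at (u, v) = (pi, -7/2):
  L = -7, M = 0, N = 0.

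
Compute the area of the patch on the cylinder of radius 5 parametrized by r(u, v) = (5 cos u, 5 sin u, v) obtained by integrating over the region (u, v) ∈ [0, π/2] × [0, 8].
Area = 20*pi

Area = ∫∫ √(EG − F²) du dv with √(EG − F²) = 5. Integrating over [0, π/2] × [0, 8] gives 20*pi.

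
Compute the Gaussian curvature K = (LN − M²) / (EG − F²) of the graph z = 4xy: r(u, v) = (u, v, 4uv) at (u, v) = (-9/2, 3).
K = -16/219961

Coefficients of the first fundamental form: E = 16*v^2 + 1, F = 16*u*v, G = 16*u^2 + 1.
Coefficients of the second fundamental form: L = 0, M = 4/sqrt(16*u^2 + 16*v^2 + 1), N = 0.
Assemble K = (LN − M²)/(EG − F²) = -16/(256*u^4 + 512*u^2*v^2 + 32*u^2 + 256*v^4 + 32*v^2 + 1). At (u, v) = (-9/2, 3): K = -16/219961.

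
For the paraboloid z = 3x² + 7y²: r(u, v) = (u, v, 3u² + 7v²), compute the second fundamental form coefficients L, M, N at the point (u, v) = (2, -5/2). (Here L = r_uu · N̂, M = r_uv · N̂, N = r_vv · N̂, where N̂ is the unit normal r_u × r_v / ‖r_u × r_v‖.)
L = 3*sqrt(1370)/685;  M = 0;  N = 7*sqrt(1370)/685

Compute the unit normal N̂(u, v) = (-6*u/sqrt(36*u^2 + 196*v^2 + 1), -14*v/sqrt(36*u^2 + 196*v^2 + 1), 1/sqrt(36*u^2 + 196*v^2 + 1)), and the second partials r_uu, r_uv, r_vv. Take dot products:
  L(u, v) = r_uu · N̂ = 6/sqrt(36*u^2 + 196*v^2 + 1),
  M(u, v) = r_uv · N̂ = 0,
  N(u, v) = r_vv · N̂ = 14/sqrt(36*u^2 + 196*v^2 + 1).
Evaluating at (u, v) = (2, -5/2):
  L = 3*sqrt(1370)/685, M = 0, N = 7*sqrt(1370)/685.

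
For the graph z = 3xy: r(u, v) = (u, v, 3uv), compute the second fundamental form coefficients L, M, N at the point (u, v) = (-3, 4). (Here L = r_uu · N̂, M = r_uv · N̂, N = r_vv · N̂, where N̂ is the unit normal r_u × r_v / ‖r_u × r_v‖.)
L = 0;  M = 3*sqrt(226)/226;  N = 0

Compute the unit normal N̂(u, v) = (-3*v/sqrt(9*u^2 + 9*v^2 + 1), -3*u/sqrt(9*u^2 + 9*v^2 + 1), 1/sqrt(9*u^2 + 9*v^2 + 1)), and the second partials r_uu, r_uv, r_vv. Take dot products:
  L(u, v) = r_uu · N̂ = 0,
  M(u, v) = r_uv · N̂ = 3/sqrt(9*u^2 + 9*v^2 + 1),
  N(u, v) = r_vv · N̂ = 0.
Evaluating at (u, v) = (-3, 4):
  L = 0, M = 3*sqrt(226)/226, N = 0.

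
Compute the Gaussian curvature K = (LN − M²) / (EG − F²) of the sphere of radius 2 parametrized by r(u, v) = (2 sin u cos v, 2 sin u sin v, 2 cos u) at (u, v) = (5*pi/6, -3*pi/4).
K = 1/4

Coefficients of the first fundamental form: E = 4, F = 0, G = 4*sin(u)^2.
Coefficients of the second fundamental form: L = -2*sin(u)/Abs(sin(u)), M = 0, N = -2*sin(u)^3/Abs(sin(u)).
Assemble K = (LN − M²)/(EG − F²) = 1/4. At (u, v) = (5*pi/6, -3*pi/4): K = 1/4.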